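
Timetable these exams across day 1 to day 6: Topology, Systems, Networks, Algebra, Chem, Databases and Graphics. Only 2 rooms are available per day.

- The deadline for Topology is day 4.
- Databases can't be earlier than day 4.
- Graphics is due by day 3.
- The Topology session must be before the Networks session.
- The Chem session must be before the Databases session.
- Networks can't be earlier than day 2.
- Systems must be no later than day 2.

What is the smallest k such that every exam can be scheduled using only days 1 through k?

4 days

The precedence chain requires at least 2 distinct days.
With at most 2 per day and 7 exams, at least 4 days are needed.
Databases can't be placed before day 4, so the schedule must run through at least day 4.
4 works (last occupied day: day 4): for example Graphics -> day 2; Databases -> day 4; Systems -> day 1; Networks -> day 2; Chem -> day 3; Topology -> day 1; Algebra -> day 3.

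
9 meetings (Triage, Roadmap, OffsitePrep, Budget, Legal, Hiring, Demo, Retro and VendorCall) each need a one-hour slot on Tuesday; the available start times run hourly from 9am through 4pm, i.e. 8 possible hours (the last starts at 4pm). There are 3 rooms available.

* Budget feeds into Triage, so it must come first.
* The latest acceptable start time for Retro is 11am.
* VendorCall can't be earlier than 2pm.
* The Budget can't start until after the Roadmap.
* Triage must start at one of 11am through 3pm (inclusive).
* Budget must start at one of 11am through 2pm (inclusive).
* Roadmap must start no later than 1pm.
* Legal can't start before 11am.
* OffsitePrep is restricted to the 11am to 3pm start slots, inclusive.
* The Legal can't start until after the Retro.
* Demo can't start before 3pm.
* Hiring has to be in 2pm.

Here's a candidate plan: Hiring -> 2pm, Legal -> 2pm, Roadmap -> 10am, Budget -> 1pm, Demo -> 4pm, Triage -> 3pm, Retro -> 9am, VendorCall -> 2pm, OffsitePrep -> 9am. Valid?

There are 3 rooms available — holds.
Hiring has to be in 2pm — holds.
Budget must start at one of 11am through 2pm (inclusive) — holds.
OffsitePrep is restricted to the 11am to 3pm start slots, inclusive — violated.
Demo can't start before 3pm — holds.
The latest acceptable start time for Retro is 11am — holds.
Triage must start at one of 11am through 3pm (inclusive) — holds.
Roadmap must start no later than 1pm — holds.
VendorCall can't be earlier than 2pm — holds.
Budget feeds into Triage, so it must come first — holds.
The Budget can't start until after the Roadmap — holds.
The Legal can't start until after the Retro — holds.
Legal can't start before 11am — holds.

Invalid. OffsitePrep is restricted to the 11am to 3pm start slots, inclusive.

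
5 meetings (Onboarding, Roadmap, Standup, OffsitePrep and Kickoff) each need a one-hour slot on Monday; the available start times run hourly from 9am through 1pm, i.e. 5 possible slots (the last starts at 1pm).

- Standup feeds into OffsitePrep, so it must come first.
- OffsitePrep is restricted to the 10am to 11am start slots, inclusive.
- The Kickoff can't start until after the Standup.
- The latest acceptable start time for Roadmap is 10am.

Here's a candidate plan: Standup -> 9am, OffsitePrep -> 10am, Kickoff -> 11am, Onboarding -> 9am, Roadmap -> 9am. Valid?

Valid

Standup feeds into OffsitePrep, so it must come first — holds.
The Kickoff can't start until after the Standup — holds.
The latest acceptable start time for Roadmap is 10am — holds.
OffsitePrep is restricted to the 10am to 11am start slots, inclusive — holds.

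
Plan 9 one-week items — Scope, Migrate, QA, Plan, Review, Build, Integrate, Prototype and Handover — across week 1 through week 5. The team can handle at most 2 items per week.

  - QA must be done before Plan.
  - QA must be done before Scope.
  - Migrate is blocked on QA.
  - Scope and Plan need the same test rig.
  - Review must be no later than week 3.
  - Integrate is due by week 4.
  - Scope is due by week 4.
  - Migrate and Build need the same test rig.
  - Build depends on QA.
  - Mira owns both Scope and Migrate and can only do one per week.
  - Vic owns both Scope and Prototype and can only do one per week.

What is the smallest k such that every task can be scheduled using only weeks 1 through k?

The precedence chain requires at least 2 distinct weeks.
With at most 2 per week and 9 tasks, at least 5 weeks are needed.
5 works (last occupied week: week 5): for example Review in week 1; Integrate in week 2; Scope in week 2; Plan in week 3; Handover in week 5; Build in week 4; QA in week 1; Prototype in week 4; Migrate in week 3.

5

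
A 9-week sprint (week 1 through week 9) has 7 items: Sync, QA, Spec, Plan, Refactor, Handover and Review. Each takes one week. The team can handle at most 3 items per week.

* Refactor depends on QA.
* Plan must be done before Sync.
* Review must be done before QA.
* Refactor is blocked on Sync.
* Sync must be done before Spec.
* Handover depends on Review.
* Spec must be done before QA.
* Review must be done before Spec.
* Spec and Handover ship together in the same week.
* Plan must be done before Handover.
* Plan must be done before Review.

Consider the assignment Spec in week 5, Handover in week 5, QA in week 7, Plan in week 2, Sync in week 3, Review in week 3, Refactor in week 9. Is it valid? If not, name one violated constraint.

Valid

Sync must be done before Spec — holds.
Spec and Handover ship together in the same week — holds.
Handover depends on Review — holds.
Plan must be done before Handover — holds.
Refactor is blocked on Sync — holds.
Spec must be done before QA — holds.
Refactor depends on QA — holds.
Review must be done before Spec — holds.
Plan must be done before Review — holds.
Review must be done before QA — holds.
Plan must be done before Sync — holds.
The team can handle at most 3 items per week — holds.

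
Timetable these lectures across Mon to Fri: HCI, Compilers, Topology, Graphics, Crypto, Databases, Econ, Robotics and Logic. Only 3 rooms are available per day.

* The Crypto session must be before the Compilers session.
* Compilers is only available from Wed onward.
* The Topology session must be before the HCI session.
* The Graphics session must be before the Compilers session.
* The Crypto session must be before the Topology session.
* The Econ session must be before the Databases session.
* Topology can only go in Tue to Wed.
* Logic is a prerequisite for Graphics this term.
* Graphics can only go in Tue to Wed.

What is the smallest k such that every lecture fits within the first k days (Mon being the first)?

3 days

The precedence chain requires at least 3 distinct days.
With at most 3 per day and 9 lectures, at least 3 days are needed.
3 works (last occupied day: Wed): for example Topology=Tue; Compilers=Wed; Crypto=Mon; Logic=Mon; Econ=Mon; Databases=Tue; Graphics=Tue; HCI=Wed; Robotics=Wed.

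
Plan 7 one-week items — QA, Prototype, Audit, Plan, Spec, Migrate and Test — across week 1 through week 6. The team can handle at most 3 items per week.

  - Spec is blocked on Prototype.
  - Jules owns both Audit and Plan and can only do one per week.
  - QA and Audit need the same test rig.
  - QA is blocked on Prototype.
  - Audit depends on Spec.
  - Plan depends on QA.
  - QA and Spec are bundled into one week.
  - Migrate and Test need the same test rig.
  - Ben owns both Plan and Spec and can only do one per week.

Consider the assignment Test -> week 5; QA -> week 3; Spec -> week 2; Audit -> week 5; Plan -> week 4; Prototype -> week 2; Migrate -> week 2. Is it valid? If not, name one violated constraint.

The team can handle at most 3 items per week — holds.
QA and Spec are bundled into one week — violated.
Spec is blocked on Prototype — violated.
Jules owns both Audit and Plan and can only do one per week — holds.
Plan depends on QA — holds.
QA is blocked on Prototype — holds.
Audit depends on Spec — holds.
Ben owns both Plan and Spec and can only do one per week — holds.
QA and Audit need the same test rig — holds.
Migrate and Test need the same test rig — holds.

Invalid. QA and Spec are bundled into one week.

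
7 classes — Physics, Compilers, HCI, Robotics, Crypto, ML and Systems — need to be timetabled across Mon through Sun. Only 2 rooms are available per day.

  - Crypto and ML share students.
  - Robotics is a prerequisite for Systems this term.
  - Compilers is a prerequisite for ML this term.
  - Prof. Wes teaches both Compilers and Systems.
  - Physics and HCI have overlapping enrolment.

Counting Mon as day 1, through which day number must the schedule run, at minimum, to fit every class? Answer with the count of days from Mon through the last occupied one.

The precedence chain requires at least 2 distinct days.
With at most 2 per day and 7 classes, at least 4 days are needed.
4 works (last occupied day: Thu): for example Systems in Tue; HCI in Thu; ML in Tue; Compilers in Mon; Robotics in Mon; Crypto in Wed; Physics in Wed.

4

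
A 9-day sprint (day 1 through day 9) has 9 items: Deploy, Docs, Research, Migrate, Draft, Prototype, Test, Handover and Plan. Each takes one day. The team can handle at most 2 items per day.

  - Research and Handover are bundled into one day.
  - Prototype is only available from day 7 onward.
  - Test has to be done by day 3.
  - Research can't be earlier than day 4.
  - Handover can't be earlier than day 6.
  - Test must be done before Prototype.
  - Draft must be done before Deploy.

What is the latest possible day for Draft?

day 8

Downstream work caps Draft at day 8.
Draft at day 8 is achievable: Migrate -> day 2; Handover -> day 6; Draft -> day 8; Research -> day 6; Prototype -> day 7; Plan -> day 2; Deploy -> day 9; Docs -> day 1; Test -> day 1.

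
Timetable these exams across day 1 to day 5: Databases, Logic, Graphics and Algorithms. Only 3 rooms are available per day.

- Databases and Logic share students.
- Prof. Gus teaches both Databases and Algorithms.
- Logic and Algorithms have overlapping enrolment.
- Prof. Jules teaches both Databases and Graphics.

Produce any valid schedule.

Logic -> day 2, Databases -> day 1, Graphics -> day 2, Algorithms -> day 3

Checking: Logic(day 2) != Algorithms(day 3); Databases(day 1) != Graphics(day 2); Databases(day 1) != Algorithms(day 3); Databases(day 1) != Logic(day 2); max 2 per day (cap 3).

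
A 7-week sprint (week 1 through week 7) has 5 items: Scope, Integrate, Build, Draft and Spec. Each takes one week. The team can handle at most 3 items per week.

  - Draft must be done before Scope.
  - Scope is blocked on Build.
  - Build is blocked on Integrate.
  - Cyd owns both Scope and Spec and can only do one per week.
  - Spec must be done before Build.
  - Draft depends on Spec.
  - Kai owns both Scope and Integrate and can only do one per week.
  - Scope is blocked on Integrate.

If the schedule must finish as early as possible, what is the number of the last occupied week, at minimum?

3

The precedence chain requires at least 3 distinct weeks.
With at most 3 per week and 5 work items, at least 2 weeks are needed.
3 works (last occupied week: week 3): for example Integrate in week 1, Draft in week 2, Build in week 2, Scope in week 3, Spec in week 1.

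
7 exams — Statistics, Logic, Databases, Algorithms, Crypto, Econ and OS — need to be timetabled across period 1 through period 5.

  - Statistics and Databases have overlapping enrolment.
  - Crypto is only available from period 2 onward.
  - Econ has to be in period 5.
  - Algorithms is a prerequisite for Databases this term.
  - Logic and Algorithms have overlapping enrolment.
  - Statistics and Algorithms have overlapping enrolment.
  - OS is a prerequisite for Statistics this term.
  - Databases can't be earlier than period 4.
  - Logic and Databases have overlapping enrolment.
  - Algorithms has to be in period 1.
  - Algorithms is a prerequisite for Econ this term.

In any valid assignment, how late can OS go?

Downstream work caps OS at period 4.
OS at period 4 is achievable: Databases in period 4; Statistics in period 5; OS in period 4; Crypto in period 2; Econ in period 5; Logic in period 2; Algorithms in period 1.

period 4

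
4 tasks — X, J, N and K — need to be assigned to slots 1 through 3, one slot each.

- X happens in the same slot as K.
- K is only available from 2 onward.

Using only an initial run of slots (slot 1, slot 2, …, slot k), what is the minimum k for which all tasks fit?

2

K can't be placed before 2, so the schedule must run through at least slot 2.
2 works (last occupied slot: 2): for example X -> 2; K -> 2; N -> 1; J -> 1.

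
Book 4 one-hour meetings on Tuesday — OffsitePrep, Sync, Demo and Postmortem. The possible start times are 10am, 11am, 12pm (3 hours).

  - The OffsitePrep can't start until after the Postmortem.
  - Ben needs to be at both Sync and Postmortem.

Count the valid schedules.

Splitting on OffsitePrep: it can be 11am (6), 12pm (12). Listing each branch's schedules as (Sync, Demo, Postmortem):
OffsitePrep=11am: (11am,10am,10am) (11am,11am,10am) (11am,12pm,10am) (12pm,10am,10am) (12pm,11am,10am) (12pm,12pm,10am) — 6.
OffsitePrep=12pm: (10am,10am,11am) (10am,11am,11am) (10am,12pm,11am) (11am,10am,10am) (11am,11am,10am) (11am,12pm,10am) (12pm,10am,10am) (12pm,10am,11am) (12pm,11am,10am) (12pm,11am,11am) (12pm,12pm,10am) (12pm,12pm,11am) — 12.
Summing: 6 + 12 = 18.

18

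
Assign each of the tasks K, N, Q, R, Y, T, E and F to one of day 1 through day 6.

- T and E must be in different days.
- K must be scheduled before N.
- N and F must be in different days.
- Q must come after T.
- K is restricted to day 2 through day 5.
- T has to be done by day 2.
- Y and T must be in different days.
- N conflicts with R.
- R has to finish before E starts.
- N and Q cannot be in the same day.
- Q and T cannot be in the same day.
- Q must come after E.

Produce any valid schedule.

Y -> day 2; Q -> day 3; T -> day 1; K -> day 2; E -> day 2; R -> day 1; F -> day 1; N -> day 4

Checking: R(day 1) before E(day 2); K(day 2) before N(day 4); T(day 1) before Q(day 3); E(day 2) before Q(day 3); Q(day 3) != T(day 1); T(day 1) != E(day 2); N(day 4) != F(day 1); N(day 4) != Q(day 3); N(day 4) != R(day 1); Y(day 2) != T(day 1); T=day 1 in [day 1,day 2]; K=day 2 in [day 2,day 5].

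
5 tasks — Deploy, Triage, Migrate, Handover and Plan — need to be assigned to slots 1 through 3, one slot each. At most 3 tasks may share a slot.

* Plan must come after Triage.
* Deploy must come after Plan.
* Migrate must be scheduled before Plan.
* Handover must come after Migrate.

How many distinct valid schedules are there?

Enumerating: Triage=1; Migrate=1; Handover=2; Plan=2; Deploy=3 | Plan -> 2; Handover -> 3; Deploy -> 3; Triage -> 1; Migrate -> 1.

2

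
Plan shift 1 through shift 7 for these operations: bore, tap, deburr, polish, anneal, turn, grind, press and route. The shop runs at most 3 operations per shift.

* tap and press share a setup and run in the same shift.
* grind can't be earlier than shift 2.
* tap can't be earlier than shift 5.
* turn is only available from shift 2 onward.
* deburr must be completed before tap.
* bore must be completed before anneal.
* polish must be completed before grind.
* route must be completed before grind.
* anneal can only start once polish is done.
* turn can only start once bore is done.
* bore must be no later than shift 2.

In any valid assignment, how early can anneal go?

Precedence pushes anneal to at least shift 2.
anneal at shift 2 is achievable: bore -> shift 1; anneal -> shift 2; polish -> shift 1; turn -> shift 2; deburr -> shift 3; tap -> shift 5; grind -> shift 2; route -> shift 1; press -> shift 5.

shift 2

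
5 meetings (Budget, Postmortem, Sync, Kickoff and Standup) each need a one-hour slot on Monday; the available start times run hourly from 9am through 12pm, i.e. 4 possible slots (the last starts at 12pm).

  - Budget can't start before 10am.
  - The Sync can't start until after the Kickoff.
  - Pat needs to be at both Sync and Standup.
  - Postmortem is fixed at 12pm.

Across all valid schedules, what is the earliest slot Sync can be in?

10am

Precedence pushes Sync to at least 10am.
Sync at 10am is achievable: Budget in 10am, Standup in 9am, Kickoff in 9am, Sync in 10am, Postmortem in 12pm.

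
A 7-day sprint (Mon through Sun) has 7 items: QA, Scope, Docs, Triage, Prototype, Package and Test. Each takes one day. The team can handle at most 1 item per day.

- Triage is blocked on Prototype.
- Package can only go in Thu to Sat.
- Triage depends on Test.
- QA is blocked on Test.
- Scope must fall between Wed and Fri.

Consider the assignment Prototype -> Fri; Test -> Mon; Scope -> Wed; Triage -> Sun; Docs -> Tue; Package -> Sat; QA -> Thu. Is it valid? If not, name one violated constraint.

QA is blocked on Test — holds.
Scope must fall between Wed and Fri — holds.
Package can only go in Thu to Sat — holds.
The team can handle at most 1 item per day — holds.
Triage depends on Test — holds.
Triage is blocked on Prototype — holds.

Yes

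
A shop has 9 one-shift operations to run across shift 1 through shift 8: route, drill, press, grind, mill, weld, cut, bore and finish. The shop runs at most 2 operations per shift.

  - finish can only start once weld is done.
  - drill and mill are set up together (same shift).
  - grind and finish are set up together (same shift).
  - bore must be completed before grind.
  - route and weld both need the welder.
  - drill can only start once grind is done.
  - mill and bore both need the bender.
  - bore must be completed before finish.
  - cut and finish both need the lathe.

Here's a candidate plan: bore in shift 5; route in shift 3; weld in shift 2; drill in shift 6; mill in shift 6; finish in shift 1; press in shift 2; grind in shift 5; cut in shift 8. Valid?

No — it violates: bore must be completed before finish

grind and finish are set up together (same shift) — violated.
bore must be completed before finish — violated.
finish can only start once weld is done — violated.
mill and bore both need the bender — holds.
drill can only start once grind is done — holds.
bore must be completed before grind — violated.
drill and mill are set up together (same shift) — holds.
route and weld both need the welder — holds.
The shop runs at most 2 operations per shift — holds.
cut and finish both need the lathe — holds.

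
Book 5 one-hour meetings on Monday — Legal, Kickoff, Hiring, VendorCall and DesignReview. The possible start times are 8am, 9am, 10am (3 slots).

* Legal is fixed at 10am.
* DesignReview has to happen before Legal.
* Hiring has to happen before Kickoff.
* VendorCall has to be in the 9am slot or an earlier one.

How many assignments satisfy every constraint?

12

Splitting on Kickoff: it can be 9am (4), 10am (8). Listing each branch's schedules as (Legal, Hiring, VendorCall, DesignReview):
Kickoff=9am: (10am,8am,8am,8am) (10am,8am,8am,9am) (10am,8am,9am,8am) (10am,8am,9am,9am) — 4.
Kickoff=10am: (10am,8am,8am,8am) (10am,8am,8am,9am) (10am,8am,9am,8am) (10am,8am,9am,9am) (10am,9am,8am,8am) (10am,9am,8am,9am) (10am,9am,9am,8am) (10am,9am,9am,9am) — 8.
Summing: 4 + 8 = 12.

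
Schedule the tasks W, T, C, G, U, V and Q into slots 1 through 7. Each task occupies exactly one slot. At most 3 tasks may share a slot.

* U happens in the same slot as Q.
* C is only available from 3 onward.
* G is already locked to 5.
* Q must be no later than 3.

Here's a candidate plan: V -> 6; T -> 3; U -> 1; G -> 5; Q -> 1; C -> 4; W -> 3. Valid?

C is only available from 3 onward — holds.
G is already locked to 5 — holds.
U happens in the same slot as Q — holds.
Q must be no later than 3 — holds.
At most 3 tasks may share a slot — holds.

Valid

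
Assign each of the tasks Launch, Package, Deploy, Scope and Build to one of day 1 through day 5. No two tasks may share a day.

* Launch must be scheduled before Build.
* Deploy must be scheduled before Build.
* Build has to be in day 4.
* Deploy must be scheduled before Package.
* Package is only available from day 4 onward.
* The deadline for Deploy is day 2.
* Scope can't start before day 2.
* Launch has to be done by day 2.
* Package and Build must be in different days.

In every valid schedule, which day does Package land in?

Package's window is day 4–day 5.
Build is fixed at day 4, and Package can't share a day with Build.
So Package must be day 5.

day 5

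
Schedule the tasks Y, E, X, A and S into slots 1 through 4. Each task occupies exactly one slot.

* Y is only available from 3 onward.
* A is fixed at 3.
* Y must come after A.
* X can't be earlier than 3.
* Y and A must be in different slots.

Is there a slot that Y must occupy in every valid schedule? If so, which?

Y's window is 3–4.
A is fixed at 3, and Y can't share a slot with A.
So Y must be 4.

4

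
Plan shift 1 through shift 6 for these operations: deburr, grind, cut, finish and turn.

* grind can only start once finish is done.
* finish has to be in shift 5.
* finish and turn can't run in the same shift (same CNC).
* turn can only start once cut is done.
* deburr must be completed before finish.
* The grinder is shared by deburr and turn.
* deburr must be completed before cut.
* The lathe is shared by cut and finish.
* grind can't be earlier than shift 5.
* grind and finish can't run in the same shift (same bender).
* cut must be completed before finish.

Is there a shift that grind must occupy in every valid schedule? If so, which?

grind's window is shift 5–shift 6.
finish is fixed at shift 5, and grind can't share a shift with finish.
So grind must be shift 6.

shift 6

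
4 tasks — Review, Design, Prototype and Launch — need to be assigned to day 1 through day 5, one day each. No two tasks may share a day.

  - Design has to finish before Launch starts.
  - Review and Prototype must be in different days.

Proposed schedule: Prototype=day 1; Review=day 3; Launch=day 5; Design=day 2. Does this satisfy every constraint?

Design has to finish before Launch starts — holds.
Review and Prototype must be in different days — holds.
No two tasks may share a day — holds.

Valid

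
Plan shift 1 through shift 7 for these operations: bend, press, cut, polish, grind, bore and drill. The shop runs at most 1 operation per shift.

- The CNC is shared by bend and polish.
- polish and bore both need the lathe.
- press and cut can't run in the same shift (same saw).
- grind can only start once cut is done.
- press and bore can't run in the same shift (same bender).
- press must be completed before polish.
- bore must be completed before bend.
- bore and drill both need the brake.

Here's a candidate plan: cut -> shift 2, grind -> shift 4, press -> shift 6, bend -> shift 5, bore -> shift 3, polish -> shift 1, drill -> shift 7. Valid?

No — it violates: press must be completed before polish

The shop runs at most 1 operation per shift — holds.
bore and drill both need the brake — holds.
The CNC is shared by bend and polish — holds.
press and bore can't run in the same shift (same bender) — holds.
polish and bore both need the lathe — holds.
bore must be completed before bend — holds.
press and cut can't run in the same shift (same saw) — holds.
grind can only start once cut is done — holds.
press must be completed before polish — violated.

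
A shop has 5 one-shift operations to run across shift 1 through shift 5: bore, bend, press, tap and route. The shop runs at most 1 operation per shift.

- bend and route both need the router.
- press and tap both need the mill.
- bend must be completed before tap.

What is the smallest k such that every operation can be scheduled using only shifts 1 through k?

The precedence chain requires at least 2 distinct shifts.
With at most 1 per shift and 5 operations, at least 5 shifts are needed.
5 works (last occupied shift: shift 5): for example press -> shift 4, tap -> shift 2, route -> shift 5, bore -> shift 3, bend -> shift 1.

5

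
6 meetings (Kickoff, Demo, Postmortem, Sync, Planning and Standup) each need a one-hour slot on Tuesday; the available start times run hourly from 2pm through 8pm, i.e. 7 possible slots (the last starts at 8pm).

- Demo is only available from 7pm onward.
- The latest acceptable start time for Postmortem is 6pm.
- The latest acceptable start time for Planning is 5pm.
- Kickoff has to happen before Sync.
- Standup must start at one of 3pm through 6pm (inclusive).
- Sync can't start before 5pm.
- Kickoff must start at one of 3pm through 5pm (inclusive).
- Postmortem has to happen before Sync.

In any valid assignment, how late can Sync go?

8pm

Sync is available from 5pm.
Sync at 8pm is achievable: Sync -> 8pm; Postmortem -> 2pm; Planning -> 2pm; Kickoff -> 3pm; Demo -> 7pm; Standup -> 3pm.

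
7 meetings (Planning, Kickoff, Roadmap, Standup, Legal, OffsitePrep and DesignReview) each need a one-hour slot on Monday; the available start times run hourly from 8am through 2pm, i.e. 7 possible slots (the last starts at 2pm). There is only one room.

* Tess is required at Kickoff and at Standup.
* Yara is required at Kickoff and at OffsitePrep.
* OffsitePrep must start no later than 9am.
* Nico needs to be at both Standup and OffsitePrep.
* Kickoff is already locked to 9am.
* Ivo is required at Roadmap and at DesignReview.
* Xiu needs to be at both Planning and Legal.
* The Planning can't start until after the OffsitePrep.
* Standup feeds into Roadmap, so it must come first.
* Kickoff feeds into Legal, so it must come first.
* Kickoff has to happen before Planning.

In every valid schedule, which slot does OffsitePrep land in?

OffsitePrep's window is 8am–9am.
Kickoff is fixed at 9am, and OffsitePrep can't share a slot with Kickoff.
So OffsitePrep must be 8am.

8am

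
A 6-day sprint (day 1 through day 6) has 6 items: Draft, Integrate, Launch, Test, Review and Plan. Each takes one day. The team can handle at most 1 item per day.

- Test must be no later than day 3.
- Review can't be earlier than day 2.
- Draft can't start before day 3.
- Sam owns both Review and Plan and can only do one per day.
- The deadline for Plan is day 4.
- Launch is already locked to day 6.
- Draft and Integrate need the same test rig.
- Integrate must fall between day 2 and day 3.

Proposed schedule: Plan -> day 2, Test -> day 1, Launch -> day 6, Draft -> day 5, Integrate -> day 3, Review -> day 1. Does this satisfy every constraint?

Launch is already locked to day 6 — holds.
Test must be no later than day 3 — holds.
Review can't be earlier than day 2 — violated.
The team can handle at most 1 item per day — violated.
The deadline for Plan is day 4 — holds.
Sam owns both Review and Plan and can only do one per day — holds.
Draft and Integrate need the same test rig — holds.
Draft can't start before day 3 — holds.
Integrate must fall between day 2 and day 3 — holds.

No — it violates: Review can't be earlier than day 2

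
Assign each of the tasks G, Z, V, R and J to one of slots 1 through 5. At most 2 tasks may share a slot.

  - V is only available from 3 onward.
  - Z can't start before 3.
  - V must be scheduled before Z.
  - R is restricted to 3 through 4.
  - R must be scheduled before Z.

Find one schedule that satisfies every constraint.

G in 1, Z in 4, R in 3, J in 1, V in 3

Checking: R(3) before Z(4); V(3) before Z(4); Z=4 in [3,5]; V=3 in [3,5]; R=3 in [3,4]; max 2 per slot (cap 2).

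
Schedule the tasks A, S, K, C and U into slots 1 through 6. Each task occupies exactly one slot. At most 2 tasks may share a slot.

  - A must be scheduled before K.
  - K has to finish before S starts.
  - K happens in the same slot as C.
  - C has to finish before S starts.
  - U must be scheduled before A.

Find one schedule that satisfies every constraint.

S=4, C=3, A=2, U=1, K=3

Checking: A(2) before K(3); U(1) before A(2); C(3) before S(4); K(3) before S(4); K = C = 3; max 2 per slot (cap 2).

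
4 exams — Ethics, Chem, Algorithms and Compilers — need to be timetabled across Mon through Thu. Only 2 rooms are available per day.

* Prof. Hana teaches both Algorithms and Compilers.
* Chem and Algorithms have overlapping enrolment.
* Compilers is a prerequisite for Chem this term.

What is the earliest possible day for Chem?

Tue

Precedence pushes Chem to at least Tue.
Chem at Tue is achievable: Chem=Tue, Ethics=Mon, Algorithms=Wed, Compilers=Mon.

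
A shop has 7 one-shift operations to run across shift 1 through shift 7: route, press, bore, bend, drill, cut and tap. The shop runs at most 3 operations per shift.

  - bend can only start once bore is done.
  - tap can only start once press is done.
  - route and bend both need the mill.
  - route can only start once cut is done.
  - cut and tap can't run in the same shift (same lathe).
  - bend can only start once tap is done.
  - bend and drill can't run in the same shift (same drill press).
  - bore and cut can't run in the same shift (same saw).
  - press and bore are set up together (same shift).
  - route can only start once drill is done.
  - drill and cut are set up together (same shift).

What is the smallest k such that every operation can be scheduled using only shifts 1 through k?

4

The precedence chain requires at least 3 distinct shifts.
With at most 3 per shift and 7 operations, at least 3 shifts are needed.
Could 3 shifts be enough, i.e. nothing placed later than shift 3? No: tap must come after press (at shift 1 or later) → {shift 2, shift 3}; press must come before tap (at shift 3 or earlier) → {shift 1, shift 2}; bend must come after bore (at shift 1 or later) → {shift 2, shift 3}; bore must come before bend (at shift 3 or earlier) → {shift 1, shift 2}; route must come after cut (at shift 1 or later) → {shift 2, shift 3}; cut must come before route (at shift 3 or earlier) → {shift 1, shift 2}; bend must come after tap (at shift 2 or later) → {shift 3}; tap must come before bend (at shift 3 or earlier) → {shift 2}; cut can't share with tap (shift 2) → {shift 1}; route can't share with bend (shift 3) → {shift 2}; bore can't share with cut (shift 1) → {shift 2}; press can't use shift 2, already full with route, bore and tap (limit 3) → {shift 1}; press must be in the same shift as bore (in {shift 2}) → nothing is left.
So 3 shifts is not enough.
4 works (last occupied shift: shift 4): for example tap -> shift 3, bore -> shift 2, route -> shift 2, drill -> shift 1, press -> shift 2, cut -> shift 1, bend -> shift 4.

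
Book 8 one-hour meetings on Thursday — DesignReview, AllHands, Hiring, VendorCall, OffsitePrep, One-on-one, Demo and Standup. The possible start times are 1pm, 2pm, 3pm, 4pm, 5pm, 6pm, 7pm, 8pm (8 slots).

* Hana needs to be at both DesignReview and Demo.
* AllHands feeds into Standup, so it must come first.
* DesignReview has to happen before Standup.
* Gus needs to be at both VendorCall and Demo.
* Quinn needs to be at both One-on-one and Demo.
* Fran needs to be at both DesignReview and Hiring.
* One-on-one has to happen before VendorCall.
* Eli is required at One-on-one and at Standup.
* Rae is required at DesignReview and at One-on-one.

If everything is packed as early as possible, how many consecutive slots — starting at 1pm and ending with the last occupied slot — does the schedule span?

3

The precedence chain requires at least 2 distinct slots.
Could 2 slots be enough, i.e. nothing placed later than 2pm? No: Standup must come after AllHands (at 1pm or later) → {2pm}; VendorCall must come after One-on-one (at 1pm or later) → {2pm}; One-on-one must come before VendorCall (at 2pm or earlier) → {1pm}; DesignReview must come before Standup (at 2pm or earlier) → {1pm}; One-on-one can't share with DesignReview (1pm) → nothing is left.
So 2 slots is not enough.
3 works (last occupied slot: 3pm): for example Demo=3pm, VendorCall=2pm, Hiring=1pm, OffsitePrep=1pm, One-on-one=1pm, Standup=3pm, AllHands=1pm, DesignReview=2pm.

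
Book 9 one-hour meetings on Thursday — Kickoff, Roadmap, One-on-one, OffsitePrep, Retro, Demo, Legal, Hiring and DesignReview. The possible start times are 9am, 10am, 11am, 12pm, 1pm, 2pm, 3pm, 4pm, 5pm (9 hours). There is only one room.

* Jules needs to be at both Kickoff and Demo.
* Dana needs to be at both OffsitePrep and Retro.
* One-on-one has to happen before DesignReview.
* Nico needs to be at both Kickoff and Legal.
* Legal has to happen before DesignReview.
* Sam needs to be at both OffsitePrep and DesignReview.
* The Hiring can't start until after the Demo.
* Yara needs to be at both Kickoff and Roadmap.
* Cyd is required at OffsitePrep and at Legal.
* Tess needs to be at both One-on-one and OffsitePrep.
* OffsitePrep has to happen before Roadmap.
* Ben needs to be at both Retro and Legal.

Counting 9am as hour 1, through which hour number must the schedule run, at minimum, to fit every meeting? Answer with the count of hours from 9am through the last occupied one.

The precedence chain requires at least 2 distinct hours.
With at most 1 per hour and 9 meetings, at least 9 hours are needed.
9 works (last occupied hour: 5pm): for example Hiring -> 3pm, Legal -> 10am, Roadmap -> 1pm, DesignReview -> 11am, One-on-one -> 9am, Kickoff -> 4pm, OffsitePrep -> 12pm, Retro -> 5pm, Demo -> 2pm.

9 hours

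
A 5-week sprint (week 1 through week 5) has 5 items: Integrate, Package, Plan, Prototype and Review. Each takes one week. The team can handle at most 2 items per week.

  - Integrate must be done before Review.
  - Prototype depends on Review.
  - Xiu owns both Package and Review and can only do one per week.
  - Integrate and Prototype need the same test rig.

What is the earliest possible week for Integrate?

week 1

Downstream work caps Integrate at week 3.
Integrate at week 1 is achievable: Integrate in week 1, Package in week 1, Plan in week 2, Review in week 2, Prototype in week 3.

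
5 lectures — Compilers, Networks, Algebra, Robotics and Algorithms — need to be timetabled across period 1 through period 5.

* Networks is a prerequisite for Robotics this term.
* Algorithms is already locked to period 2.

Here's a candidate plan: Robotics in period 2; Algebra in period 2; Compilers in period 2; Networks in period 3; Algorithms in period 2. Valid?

Invalid. Networks is a prerequisite for Robotics this term.

Algorithms is already locked to period 2 — holds.
Networks is a prerequisite for Robotics this term — violated.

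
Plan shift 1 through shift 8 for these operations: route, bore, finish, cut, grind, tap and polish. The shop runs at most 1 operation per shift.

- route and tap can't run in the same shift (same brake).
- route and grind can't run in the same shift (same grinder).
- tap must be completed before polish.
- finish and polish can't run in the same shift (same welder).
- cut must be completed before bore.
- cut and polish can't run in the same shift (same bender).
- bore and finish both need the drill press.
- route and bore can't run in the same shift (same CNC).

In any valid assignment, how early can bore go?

shift 2

Precedence pushes bore to at least shift 2.
bore at shift 2 is achievable: tap=shift 3, bore=shift 2, polish=shift 4, finish=shift 6, cut=shift 1, grind=shift 7, route=shift 5.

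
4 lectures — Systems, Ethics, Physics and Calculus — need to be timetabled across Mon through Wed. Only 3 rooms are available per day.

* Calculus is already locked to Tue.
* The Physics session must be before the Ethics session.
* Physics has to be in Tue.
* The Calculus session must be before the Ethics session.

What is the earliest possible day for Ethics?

Precedence pushes Ethics to at least Wed.
Ethics at Wed is achievable: Ethics -> Wed; Systems -> Mon; Physics -> Tue; Calculus -> Tue.

Wed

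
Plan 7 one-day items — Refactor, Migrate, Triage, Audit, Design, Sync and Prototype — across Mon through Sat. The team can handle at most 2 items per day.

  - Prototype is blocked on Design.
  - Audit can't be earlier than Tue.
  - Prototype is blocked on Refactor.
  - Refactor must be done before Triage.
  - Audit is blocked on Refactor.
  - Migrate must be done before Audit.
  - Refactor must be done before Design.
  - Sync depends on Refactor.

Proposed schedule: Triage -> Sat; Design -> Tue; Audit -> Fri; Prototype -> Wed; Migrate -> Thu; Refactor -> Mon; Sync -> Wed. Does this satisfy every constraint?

Refactor must be done before Triage — holds.
Audit is blocked on Refactor — holds.
Prototype is blocked on Refactor — holds.
Prototype is blocked on Design — holds.
The team can handle at most 2 items per day — holds.
Migrate must be done before Audit — holds.
Refactor must be done before Design — holds.
Sync depends on Refactor — holds.
Audit can't be earlier than Tue — holds.

Yes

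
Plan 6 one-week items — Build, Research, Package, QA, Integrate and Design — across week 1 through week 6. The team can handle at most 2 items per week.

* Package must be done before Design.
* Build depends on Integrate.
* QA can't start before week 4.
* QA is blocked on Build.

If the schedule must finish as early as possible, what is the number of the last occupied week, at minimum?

week 4

The precedence chain requires at least 3 distinct weeks.
With at most 2 per week and 6 work items, at least 3 weeks are needed.
QA can't be placed before week 4, so the schedule must run through at least week 4.
4 works (last occupied week: week 4): for example Package in week 1, Research in week 3, Build in week 2, QA in week 4, Design in week 2, Integrate in week 1.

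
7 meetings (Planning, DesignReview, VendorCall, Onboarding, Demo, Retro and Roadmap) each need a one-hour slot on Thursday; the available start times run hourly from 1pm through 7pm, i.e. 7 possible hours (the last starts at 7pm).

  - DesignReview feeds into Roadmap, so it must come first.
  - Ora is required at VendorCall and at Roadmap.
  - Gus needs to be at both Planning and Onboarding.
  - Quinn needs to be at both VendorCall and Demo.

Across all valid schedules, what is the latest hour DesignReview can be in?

Downstream work caps DesignReview at 6pm.
DesignReview at 6pm is achievable: VendorCall in 1pm, Planning in 1pm, Onboarding in 2pm, Retro in 1pm, Roadmap in 7pm, Demo in 2pm, DesignReview in 6pm.

6pm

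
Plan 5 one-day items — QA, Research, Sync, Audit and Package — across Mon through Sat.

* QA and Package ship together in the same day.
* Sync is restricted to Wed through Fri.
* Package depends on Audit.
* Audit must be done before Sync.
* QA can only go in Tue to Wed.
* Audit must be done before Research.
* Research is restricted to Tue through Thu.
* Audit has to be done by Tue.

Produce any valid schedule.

QA in Tue; Research in Tue; Package in Tue; Sync in Wed; Audit in Mon

Checking: Audit(Mon) before Research(Tue); Audit(Mon) before Sync(Wed); Audit(Mon) before Package(Tue); QA = Package = Tue; Research=Tue in [Tue,Thu]; QA=Tue in [Tue,Wed]; Audit=Mon in [Mon,Tue]; Sync=Wed in [Wed,Fri].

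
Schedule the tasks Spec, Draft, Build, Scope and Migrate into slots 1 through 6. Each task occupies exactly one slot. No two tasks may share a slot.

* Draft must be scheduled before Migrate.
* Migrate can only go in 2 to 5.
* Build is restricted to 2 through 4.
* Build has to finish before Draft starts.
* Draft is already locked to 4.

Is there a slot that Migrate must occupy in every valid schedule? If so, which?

5

Migrate is available from 2; precedence pushes Migrate to at least 5; Migrate's own window allows nothing later than 5.
So Migrate is pinned to 5.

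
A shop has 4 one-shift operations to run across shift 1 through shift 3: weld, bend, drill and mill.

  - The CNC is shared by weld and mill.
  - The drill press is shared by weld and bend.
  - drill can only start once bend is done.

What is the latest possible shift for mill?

mill at shift 3 is achievable: bend=shift 1, weld=shift 2, drill=shift 2, mill=shift 3.

shift 3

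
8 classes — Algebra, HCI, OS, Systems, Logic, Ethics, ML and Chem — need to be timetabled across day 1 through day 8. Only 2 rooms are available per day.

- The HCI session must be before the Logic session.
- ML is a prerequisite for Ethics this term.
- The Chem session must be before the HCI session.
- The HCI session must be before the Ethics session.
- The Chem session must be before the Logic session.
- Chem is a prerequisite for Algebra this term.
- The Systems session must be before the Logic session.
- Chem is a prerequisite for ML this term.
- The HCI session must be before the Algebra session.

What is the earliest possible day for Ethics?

day 3

Precedence pushes Ethics to at least day 3.
Ethics at day 3 is achievable: Chem in day 1, OS in day 4, HCI in day 2, Systems in day 1, Algebra in day 4, ML in day 2, Ethics in day 3, Logic in day 3.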